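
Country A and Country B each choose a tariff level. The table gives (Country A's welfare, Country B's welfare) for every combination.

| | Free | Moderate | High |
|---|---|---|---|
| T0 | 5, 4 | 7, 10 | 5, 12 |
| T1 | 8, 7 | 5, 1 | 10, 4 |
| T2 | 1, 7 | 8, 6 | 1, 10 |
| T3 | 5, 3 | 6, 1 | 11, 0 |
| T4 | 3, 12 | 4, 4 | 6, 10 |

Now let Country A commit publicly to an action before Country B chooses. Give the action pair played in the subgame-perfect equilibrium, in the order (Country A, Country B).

(T1, Free)

Country B best-responds to each possible Country A move:
- T0 → Country B plays High (best of 4, 10, 12); Country A gets 5.
- T1 → Country B plays Free (best of 7, 1, 4); Country A gets 8.
- T2 → Country B plays High (best of 7, 6, 10); Country A gets 1.
- T3 → Country B plays Free (best of 3, 1, 0); Country A gets 5.
- T4 → Country B plays Free (best of 12, 4, 10); Country A gets 3.
Among 5, 8, 1, 5, 3, the best is 8 at T1. Subgame-perfect outcome: (T1, Free) with payoffs (8, 7).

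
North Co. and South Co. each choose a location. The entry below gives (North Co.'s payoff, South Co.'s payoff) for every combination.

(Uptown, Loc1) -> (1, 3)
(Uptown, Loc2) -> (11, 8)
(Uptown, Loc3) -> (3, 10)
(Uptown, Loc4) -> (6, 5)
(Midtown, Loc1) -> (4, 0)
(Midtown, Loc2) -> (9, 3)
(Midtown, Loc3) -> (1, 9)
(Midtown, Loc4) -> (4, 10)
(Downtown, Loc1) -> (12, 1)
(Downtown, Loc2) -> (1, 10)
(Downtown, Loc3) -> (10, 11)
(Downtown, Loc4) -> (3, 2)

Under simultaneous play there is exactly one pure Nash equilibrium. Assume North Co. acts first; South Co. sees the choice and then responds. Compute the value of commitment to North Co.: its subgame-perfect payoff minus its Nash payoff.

0

Work backward from South Co.'s decision.
- Uptown → South Co. plays Loc3 (best of 3, 8, 10, 5); North Co. gets 3.
- Midtown → South Co. plays Loc4 (best of 0, 3, 9, 10); North Co. gets 4.
- Downtown → South Co. plays Loc3 (best of 1, 10, 11, 2); North Co. gets 10.
North Co.'s induced payoffs are 3, 4, 10, so North Co. commits to Downtown. Subgame-perfect outcome: (Downtown, Loc3) with payoffs (10, 11).
Now find the simultaneous Nash equilibrium.
North Co.'s best replies: Loc1→Downtown; Loc2→Uptown; Loc3→Downtown; Loc4→Uptown.
South Co.'s best replies: Uptown→Loc3; Midtown→Loc4; Downtown→Loc3.
Only (Downtown, Loc3) has each player best-responding; Nash payoffs (10, 11).
North Co.'s commitment gain: 10 − 10 = 0.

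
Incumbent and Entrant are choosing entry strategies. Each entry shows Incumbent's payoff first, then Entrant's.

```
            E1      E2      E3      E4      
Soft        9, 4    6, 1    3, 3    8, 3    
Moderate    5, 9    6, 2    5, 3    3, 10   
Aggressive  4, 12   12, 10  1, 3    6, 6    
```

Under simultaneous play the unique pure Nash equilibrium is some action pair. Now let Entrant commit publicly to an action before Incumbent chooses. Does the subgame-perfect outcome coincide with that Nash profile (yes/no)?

Work backward from Incumbent's decision.
- E1: BR = Soft, leader payoff 4.
- E2: BR = Aggressive, leader payoff 10.
- E3: BR = Moderate, leader payoff 3.
- E4: BR = Soft, leader payoff 3.
Among 4, 10, 3, 3, the best is 10 at E2. Subgame-perfect outcome: (Aggressive, E2) with payoffs (12, 10).
Now find the simultaneous Nash equilibrium.
Incumbent's best replies: E1→Soft; E2→Aggressive; E3→Moderate; E4→Soft.
Entrant's best replies: Soft→E1; Moderate→E4; Aggressive→E1.
The unique mutual best reply is (Soft, E1), giving (9, 4).
Sequential outcome (Aggressive, E2) differs from the Nash profile (Soft, E1).

no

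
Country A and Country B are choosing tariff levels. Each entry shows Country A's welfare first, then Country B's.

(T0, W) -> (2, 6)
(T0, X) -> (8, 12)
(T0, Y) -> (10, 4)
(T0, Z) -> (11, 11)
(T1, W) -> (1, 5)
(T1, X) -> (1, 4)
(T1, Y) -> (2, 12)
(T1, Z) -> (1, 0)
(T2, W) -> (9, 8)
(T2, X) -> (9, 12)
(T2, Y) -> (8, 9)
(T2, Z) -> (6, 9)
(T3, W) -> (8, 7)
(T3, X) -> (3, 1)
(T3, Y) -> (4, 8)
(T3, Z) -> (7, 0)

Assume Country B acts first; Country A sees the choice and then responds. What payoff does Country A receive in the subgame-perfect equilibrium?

9

Solve by backward induction (Country B leads).
- W: BR = T2, leader payoff 8.
- X: BR = T2, leader payoff 12.
- Y: BR = T0, leader payoff 4.
- Z: BR = T0, leader payoff 11.
Maximizing over 8, 12, 4, 11, Country B chooses X. Subgame-perfect outcome: (T2, X) with payoffs (9, 12).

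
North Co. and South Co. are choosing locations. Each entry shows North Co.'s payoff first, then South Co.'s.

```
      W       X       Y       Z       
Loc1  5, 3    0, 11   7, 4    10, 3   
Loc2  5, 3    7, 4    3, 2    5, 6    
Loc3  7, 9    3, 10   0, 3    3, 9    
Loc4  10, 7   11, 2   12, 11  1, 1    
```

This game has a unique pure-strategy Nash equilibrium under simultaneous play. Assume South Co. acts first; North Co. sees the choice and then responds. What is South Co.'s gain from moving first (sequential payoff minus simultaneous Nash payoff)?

North Co. best-responds to each possible South Co. move:
- W: BR = Loc4, leader payoff 7.
- X: BR = Loc4, leader payoff 2.
- Y: BR = Loc4, leader payoff 11.
- Z: BR = Loc1, leader payoff 3.
Maximizing over 7, 2, 11, 3, South Co. chooses Y. Subgame-perfect outcome: (Loc4, Y) with payoffs (12, 11).
Now find the simultaneous Nash equilibrium.
North Co.'s best replies: W→Loc4; X→Loc4; Y→Loc4; Z→Loc1.
South Co.'s best replies: Loc1→X; Loc2→Z; Loc3→X; Loc4→Y.
The unique mutual best reply is (Loc4, Y), giving (12, 11).
South Co.'s commitment gain: 11 − 11 = 0.

0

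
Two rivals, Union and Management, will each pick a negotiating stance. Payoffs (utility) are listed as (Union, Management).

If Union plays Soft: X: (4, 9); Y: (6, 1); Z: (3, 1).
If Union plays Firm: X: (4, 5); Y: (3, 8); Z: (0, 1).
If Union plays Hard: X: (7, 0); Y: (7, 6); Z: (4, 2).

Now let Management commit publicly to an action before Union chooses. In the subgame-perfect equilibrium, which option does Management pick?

Y

Solve by backward induction (Management leads).
- X: BR = Hard, leader payoff 0.
- Y: BR = Hard, leader payoff 6.
- Z: BR = Hard, leader payoff 2.
Management's induced payoffs are 0, 6, 2, so Management commits to Y. Subgame-perfect outcome: (Hard, Y) with payoffs (7, 6).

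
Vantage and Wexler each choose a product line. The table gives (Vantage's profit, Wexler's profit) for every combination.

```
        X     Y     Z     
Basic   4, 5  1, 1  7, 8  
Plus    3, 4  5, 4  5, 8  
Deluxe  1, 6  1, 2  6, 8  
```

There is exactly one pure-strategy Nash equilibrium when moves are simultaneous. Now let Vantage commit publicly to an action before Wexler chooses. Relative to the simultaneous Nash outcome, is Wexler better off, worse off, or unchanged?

unchanged

Wexler best-responds to each possible Vantage move:
- Basic → Wexler plays Z (best of 5, 1, 8); Vantage gets 7.
- Plus → Wexler plays Z (best of 4, 4, 8); Vantage gets 5.
- Deluxe → Wexler plays Z (best of 6, 2, 8); Vantage gets 6.
Maximizing over 7, 5, 6, Vantage chooses Basic. Subgame-perfect outcome: (Basic, Z) with payoffs (7, 8).
Under simultaneous play:
Vantage's best replies: X→Basic; Y→Plus; Z→Basic.
Wexler's best replies: Basic→Z; Plus→Z; Deluxe→Z.
Only (Basic, Z) has each player best-responding; Nash payoffs (7, 8).
Wexler earns 8 sequentially versus 8 at the Nash outcome: unchanged.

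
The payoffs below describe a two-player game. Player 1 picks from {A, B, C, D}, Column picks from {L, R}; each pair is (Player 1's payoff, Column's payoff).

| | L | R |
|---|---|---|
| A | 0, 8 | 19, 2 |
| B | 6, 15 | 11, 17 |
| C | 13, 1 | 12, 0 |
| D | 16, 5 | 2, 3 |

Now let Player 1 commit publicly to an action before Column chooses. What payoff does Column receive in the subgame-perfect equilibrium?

5

Column best-responds to each possible Player 1 move:
- A: Column compares 8, 2 and picks L; Player 1 would get 0.
- B: Column compares 15, 17 and picks R; Player 1 would get 11.
- C: Column compares 1, 0 and picks L; Player 1 would get 13.
- D: Column compares 5, 3 and picks L; Player 1 would get 16.
Maximizing over 0, 11, 13, 16, Player 1 chooses D. Subgame-perfect outcome: (D, L) with payoffs (16, 5).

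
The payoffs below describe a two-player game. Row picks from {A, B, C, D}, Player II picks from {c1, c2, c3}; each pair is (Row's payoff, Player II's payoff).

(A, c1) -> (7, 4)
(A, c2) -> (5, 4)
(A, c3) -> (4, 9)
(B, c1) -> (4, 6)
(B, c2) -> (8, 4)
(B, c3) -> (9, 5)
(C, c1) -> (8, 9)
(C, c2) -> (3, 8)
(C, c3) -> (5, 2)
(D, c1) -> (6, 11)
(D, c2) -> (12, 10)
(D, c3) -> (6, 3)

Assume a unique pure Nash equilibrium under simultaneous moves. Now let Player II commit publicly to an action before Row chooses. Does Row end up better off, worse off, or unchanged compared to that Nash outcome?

Work backward from Row's decision.
- c1 → Row plays C (best of 7, 4, 8, 6); Player II gets 9.
- c2 → Row plays D (best of 5, 8, 3, 12); Player II gets 10.
- c3 → Row plays B (best of 4, 9, 5, 6); Player II gets 5.
Maximizing over 9, 10, 5, Player II chooses c2. Subgame-perfect outcome: (D, c2) with payoffs (12, 10).
Under simultaneous play:
Row's best replies: c1→C; c2→D; c3→B.
Player II's best replies: A→c3; B→c1; C→c1; D→c1.
Only (C, c1) has each player best-responding; Nash payoffs (8, 9).
Row earns 12 sequentially versus 8 at the Nash outcome: better off.

better off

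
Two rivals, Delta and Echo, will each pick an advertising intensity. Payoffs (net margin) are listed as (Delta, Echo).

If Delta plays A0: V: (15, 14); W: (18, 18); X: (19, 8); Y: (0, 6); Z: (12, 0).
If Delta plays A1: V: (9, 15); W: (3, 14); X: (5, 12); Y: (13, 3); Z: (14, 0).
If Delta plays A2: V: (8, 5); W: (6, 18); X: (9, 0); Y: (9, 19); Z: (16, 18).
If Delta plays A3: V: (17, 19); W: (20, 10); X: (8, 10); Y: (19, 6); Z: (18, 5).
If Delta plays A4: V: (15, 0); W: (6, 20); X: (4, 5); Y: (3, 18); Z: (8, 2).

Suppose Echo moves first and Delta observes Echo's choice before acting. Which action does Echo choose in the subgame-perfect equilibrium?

V

Backward induction with Echo moving first.
- V → Delta plays A3 (best of 15, 9, 8, 17, 15); Echo gets 19.
- W → Delta plays A3 (best of 18, 3, 6, 20, 6); Echo gets 10.
- X → Delta plays A0 (best of 19, 5, 9, 8, 4); Echo gets 8.
- Y → Delta plays A3 (best of 0, 13, 9, 19, 3); Echo gets 6.
- Z → Delta plays A3 (best of 12, 14, 16, 18, 8); Echo gets 5.
Among 19, 10, 8, 6, 5, the best is 19 at V. Subgame-perfect outcome: (A3, V) with payoffs (17, 19).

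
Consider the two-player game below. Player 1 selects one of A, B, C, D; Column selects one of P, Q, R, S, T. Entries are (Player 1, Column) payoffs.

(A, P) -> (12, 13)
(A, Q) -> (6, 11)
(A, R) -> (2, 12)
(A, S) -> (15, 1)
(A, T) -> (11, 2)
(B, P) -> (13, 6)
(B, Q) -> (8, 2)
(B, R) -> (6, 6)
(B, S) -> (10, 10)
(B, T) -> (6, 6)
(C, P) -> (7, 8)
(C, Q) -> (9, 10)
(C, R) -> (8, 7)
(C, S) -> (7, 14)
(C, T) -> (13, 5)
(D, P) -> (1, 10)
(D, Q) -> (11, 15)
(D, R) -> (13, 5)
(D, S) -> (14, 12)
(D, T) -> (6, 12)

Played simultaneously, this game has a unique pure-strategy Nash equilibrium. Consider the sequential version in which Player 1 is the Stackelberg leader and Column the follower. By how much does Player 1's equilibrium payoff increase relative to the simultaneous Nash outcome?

Backward induction with Player 1 moving first.
- A → Column plays P (best of 13, 11, 12, 1, 2); Player 1 gets 12.
- B → Column plays S (best of 6, 2, 6, 10, 6); Player 1 gets 10.
- C → Column plays S (best of 8, 10, 7, 14, 5); Player 1 gets 7.
- D → Column plays Q (best of 10, 15, 5, 12, 12); Player 1 gets 11.
Player 1's induced payoffs are 12, 10, 7, 11, so Player 1 commits to A. Subgame-perfect outcome: (A, P) with payoffs (12, 13).
Now find the simultaneous Nash equilibrium.
Player 1's best replies: P→B; Q→D; R→D; S→A; T→C.
Column's best replies: A→P; B→S; C→S; D→Q.
The unique mutual best reply is (D, Q), giving (11, 15).
Player 1's commitment gain: 12 − 11 = 1.

1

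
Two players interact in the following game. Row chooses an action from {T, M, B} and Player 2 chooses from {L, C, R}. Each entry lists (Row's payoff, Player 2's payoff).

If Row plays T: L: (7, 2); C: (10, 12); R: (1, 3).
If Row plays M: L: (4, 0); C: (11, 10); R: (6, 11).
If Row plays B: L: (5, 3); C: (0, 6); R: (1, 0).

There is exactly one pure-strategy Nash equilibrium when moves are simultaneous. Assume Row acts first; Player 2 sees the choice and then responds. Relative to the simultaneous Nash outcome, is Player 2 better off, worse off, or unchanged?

Backward induction with Row moving first.
- T: BR = C, leader payoff 10.
- M: BR = R, leader payoff 6.
- B: BR = C, leader payoff 0.
Among 10, 6, 0, the best is 10 at T. Subgame-perfect outcome: (T, C) with payoffs (10, 12).
For the simultaneous game, intersect best replies.
Row's best replies: L→T; C→M; R→M.
Player 2's best replies: T→C; M→R; B→C.
The unique mutual best reply is (M, R), giving (6, 11).
Player 2 earns 12 sequentially versus 11 at the Nash outcome: better off.

better off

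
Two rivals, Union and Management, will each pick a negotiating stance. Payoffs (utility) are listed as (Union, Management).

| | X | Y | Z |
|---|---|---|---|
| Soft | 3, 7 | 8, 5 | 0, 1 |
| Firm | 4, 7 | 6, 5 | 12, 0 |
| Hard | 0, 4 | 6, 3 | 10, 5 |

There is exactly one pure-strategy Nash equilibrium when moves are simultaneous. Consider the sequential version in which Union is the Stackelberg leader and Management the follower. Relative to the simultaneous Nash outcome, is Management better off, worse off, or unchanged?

Work backward from Management's decision.
- Soft: Management compares 7, 5, 1 and picks X; Union would get 3.
- Firm: Management compares 7, 5, 0 and picks X; Union would get 4.
- Hard: Management compares 4, 3, 5 and picks Z; Union would get 10.
Union's induced payoffs are 3, 4, 10, so Union commits to Hard. Subgame-perfect outcome: (Hard, Z) with payoffs (10, 5).
Under simultaneous play:
Union's best replies: X→Firm; Y→Soft; Z→Firm.
Management's best replies: Soft→X; Firm→X; Hard→Z.
Only (Firm, X) has each player best-responding; Nash payoffs (4, 7).
Management earns 5 sequentially versus 7 at the Nash outcome: worse off.

worse off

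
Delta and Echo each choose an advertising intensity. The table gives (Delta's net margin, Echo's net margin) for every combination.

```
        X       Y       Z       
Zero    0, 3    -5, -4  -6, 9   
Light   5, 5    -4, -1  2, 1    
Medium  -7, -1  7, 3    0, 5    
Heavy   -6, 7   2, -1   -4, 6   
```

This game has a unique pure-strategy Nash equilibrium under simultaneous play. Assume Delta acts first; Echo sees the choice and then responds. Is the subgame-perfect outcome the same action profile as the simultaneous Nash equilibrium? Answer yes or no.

yes

Backward induction with Delta moving first.
- Zero: BR = Z, leader payoff -6.
- Light: BR = X, leader payoff 5.
- Medium: BR = Z, leader payoff 0.
- Heavy: BR = X, leader payoff -6.
Among -6, 5, 0, -6, the best is 5 at Light. Subgame-perfect outcome: (Light, X) with payoffs (5, 5).
Under simultaneous play:
Delta's best replies: X→Light; Y→Medium; Z→Light.
Echo's best replies: Zero→Z; Light→X; Medium→Z; Heavy→X.
Only (Light, X) has each player best-responding; Nash payoffs (5, 5).
Sequential outcome (Light, X) coincides with the Nash profile (Light, X).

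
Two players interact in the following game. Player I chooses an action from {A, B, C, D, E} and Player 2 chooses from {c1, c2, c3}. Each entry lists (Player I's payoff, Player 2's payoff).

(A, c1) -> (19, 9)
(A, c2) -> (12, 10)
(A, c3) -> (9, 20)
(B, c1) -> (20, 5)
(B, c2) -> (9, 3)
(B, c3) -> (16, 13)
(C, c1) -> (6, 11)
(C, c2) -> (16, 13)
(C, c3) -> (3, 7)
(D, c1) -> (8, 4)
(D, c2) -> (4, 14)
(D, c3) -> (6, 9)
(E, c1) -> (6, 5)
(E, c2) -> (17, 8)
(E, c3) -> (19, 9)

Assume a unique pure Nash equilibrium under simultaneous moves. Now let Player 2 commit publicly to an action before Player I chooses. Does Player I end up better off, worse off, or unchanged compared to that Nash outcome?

unchanged

Player I best-responds to each possible Player 2 move:
- c1: BR = B, leader payoff 5.
- c2: BR = E, leader payoff 8.
- c3: BR = E, leader payoff 9.
Maximizing over 5, 8, 9, Player 2 chooses c3. Subgame-perfect outcome: (E, c3) with payoffs (19, 9).
Under simultaneous play:
Player I's best replies: c1→B; c2→E; c3→E.
Player 2's best replies: A→c3; B→c3; C→c2; D→c2; E→c3.
The unique mutual best reply is (E, c3), giving (19, 9).
Player I earns 19 sequentially versus 19 at the Nash outcome: unchanged.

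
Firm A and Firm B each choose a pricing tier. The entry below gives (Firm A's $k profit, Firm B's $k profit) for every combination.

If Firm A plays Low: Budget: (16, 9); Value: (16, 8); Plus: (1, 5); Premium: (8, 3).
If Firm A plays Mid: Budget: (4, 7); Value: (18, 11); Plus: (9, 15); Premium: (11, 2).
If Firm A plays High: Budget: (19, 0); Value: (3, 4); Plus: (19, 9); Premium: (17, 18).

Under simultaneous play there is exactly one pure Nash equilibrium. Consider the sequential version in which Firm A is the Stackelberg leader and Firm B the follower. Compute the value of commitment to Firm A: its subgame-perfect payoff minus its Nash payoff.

0

Firm B best-responds to each possible Firm A move:
- Low: BR = Budget, leader payoff 16.
- Mid: BR = Plus, leader payoff 9.
- High: BR = Premium, leader payoff 17.
Among 16, 9, 17, the best is 17 at High. Subgame-perfect outcome: (High, Premium) with payoffs (17, 18).
Now find the simultaneous Nash equilibrium.
Firm A's best replies: Budget→High; Value→Mid; Plus→High; Premium→High.
Firm B's best replies: Low→Budget; Mid→Plus; High→Premium.
The unique mutual best reply is (High, Premium), giving (17, 18).
Firm A's commitment gain: 17 − 17 = 0.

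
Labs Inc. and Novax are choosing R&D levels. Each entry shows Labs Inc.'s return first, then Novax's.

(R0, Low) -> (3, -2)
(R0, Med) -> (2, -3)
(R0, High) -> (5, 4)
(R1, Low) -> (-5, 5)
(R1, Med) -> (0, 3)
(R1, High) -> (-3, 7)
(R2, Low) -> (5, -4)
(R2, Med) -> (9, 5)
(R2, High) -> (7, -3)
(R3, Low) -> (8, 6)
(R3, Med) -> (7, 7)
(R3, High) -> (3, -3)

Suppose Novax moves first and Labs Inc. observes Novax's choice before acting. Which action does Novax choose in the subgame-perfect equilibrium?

Low

Backward induction with Novax moving first.
- Low: BR = R3, leader payoff 6.
- Med: BR = R2, leader payoff 5.
- High: BR = R2, leader payoff -3.
Maximizing over 6, 5, -3, Novax chooses Low. Subgame-perfect outcome: (R3, Low) with payoffs (8, 6).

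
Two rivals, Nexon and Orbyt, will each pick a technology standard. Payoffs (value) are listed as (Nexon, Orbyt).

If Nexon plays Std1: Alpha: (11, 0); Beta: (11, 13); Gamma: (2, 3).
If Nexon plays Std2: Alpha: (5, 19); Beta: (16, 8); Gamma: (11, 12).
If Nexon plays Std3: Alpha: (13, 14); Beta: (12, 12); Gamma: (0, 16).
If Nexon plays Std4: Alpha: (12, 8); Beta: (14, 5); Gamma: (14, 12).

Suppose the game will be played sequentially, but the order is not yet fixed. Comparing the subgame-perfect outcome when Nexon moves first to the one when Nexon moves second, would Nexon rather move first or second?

first

If Nexon leads: Orbyt's best replies are Std1→Beta, Std2→Alpha, Std3→Gamma, Std4→Gamma; Nexon's induced payoffs 11, 5, 0, 14; outcome (Std4, Gamma), payoffs (14, 12).
If Orbyt leads: Nexon's best replies are Alpha→Std3, Beta→Std2, Gamma→Std4; Orbyt's induced payoffs 14, 8, 12; outcome (Std3, Alpha), payoffs (13, 14).
Nexon gets 14 moving first and 13 moving second, so Nexon prefers to move first.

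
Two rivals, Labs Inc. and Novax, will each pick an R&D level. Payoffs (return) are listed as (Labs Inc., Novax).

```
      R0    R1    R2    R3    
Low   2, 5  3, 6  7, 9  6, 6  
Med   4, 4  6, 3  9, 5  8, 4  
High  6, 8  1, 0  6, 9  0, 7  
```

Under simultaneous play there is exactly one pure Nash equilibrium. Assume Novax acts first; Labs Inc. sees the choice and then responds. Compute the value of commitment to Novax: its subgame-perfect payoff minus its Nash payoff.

3

Backward induction with Novax moving first.
- R0: Labs Inc. compares 2, 4, 6 and picks High; Novax would get 8.
- R1: Labs Inc. compares 3, 6, 1 and picks Med; Novax would get 3.
- R2: Labs Inc. compares 7, 9, 6 and picks Med; Novax would get 5.
- R3: Labs Inc. compares 6, 8, 0 and picks Med; Novax would get 4.
Maximizing over 8, 3, 5, 4, Novax chooses R0. Subgame-perfect outcome: (High, R0) with payoffs (6, 8).
For the simultaneous game, intersect best replies.
Labs Inc.'s best replies: R0→High; R1→Med; R2→Med; R3→Med.
Novax's best replies: Low→R2; Med→R2; High→R2.
Only (Med, R2) has each player best-responding; Nash payoffs (9, 5).
Novax's commitment gain: 8 − 5 = 3.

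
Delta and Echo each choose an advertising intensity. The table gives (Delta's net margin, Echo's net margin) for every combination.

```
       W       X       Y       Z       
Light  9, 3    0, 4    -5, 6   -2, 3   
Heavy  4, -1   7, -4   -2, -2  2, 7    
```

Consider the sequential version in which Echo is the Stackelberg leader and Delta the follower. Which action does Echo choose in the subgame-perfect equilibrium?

Z

Delta best-responds to each possible Echo move:
- W → Delta plays Light (best of 9, 4); Echo gets 3.
- X → Delta plays Heavy (best of 0, 7); Echo gets -4.
- Y → Delta plays Heavy (best of -5, -2); Echo gets -2.
- Z → Delta plays Heavy (best of -2, 2); Echo gets 7.
Among 3, -4, -2, 7, the best is 7 at Z. Subgame-perfect outcome: (Heavy, Z) with payoffs (2, 7).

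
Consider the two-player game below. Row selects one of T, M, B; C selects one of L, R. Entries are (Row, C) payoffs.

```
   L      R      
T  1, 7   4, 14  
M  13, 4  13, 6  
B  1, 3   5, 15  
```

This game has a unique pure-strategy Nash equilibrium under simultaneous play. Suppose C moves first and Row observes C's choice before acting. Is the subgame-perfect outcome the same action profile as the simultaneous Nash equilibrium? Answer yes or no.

yes

Work backward from Row's decision.
- L → Row plays M (best of 1, 13, 1); C gets 4.
- R → Row plays M (best of 4, 13, 5); C gets 6.
C's induced payoffs are 4, 6, so C commits to R. Subgame-perfect outcome: (M, R) with payoffs (13, 6).
Now find the simultaneous Nash equilibrium.
Row's best replies: L→M; R→M.
C's best replies: T→R; M→R; B→R.
The unique mutual best reply is (M, R), giving (13, 6).
Sequential outcome (M, R) coincides with the Nash profile (M, R).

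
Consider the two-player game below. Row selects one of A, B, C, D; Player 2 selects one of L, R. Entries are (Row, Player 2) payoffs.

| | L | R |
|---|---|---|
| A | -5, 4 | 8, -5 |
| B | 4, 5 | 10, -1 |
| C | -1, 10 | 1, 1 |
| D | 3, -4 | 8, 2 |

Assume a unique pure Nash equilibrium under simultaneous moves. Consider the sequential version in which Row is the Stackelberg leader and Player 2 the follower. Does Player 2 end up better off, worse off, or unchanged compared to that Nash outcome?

Player 2 best-responds to each possible Row move:
- A: Player 2 compares 4, -5 and picks L; Row would get -5.
- B: Player 2 compares 5, -1 and picks L; Row would get 4.
- C: Player 2 compares 10, 1 and picks L; Row would get -1.
- D: Player 2 compares -4, 2 and picks R; Row would get 8.
Row's induced payoffs are -5, 4, -1, 8, so Row commits to D. Subgame-perfect outcome: (D, R) with payoffs (8, 2).
Now find the simultaneous Nash equilibrium.
Row's best replies: L→B; R→B.
Player 2's best replies: A→L; B→L; C→L; D→R.
The unique mutual best reply is (B, L), giving (4, 5).
Player 2 earns 2 sequentially versus 5 at the Nash outcome: worse off.

worse off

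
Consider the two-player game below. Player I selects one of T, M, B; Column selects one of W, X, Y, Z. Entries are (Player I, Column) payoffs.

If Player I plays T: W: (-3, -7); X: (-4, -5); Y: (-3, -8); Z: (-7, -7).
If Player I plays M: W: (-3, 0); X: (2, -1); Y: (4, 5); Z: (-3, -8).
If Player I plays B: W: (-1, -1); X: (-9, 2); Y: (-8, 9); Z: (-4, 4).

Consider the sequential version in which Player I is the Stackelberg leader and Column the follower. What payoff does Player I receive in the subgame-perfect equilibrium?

4

Solve by backward induction (Player I leads).
- T: Column compares -7, -5, -8, -7 and picks X; Player I would get -4.
- M: Column compares 0, -1, 5, -8 and picks Y; Player I would get 4.
- B: Column compares -1, 2, 9, 4 and picks Y; Player I would get -8.
Among -4, 4, -8, the best is 4 at M. Subgame-perfect outcome: (M, Y) with payoffs (4, 5).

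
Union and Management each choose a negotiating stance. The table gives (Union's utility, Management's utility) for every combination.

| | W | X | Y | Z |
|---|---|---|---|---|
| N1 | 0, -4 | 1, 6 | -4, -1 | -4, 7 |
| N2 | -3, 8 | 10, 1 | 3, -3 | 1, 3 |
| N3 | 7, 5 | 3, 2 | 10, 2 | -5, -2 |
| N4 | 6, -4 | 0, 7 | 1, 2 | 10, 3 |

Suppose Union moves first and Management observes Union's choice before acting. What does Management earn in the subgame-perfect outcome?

Solve by backward induction (Union leads).
- N1 → Management plays Z (best of -4, 6, -1, 7); Union gets -4.
- N2 → Management plays W (best of 8, 1, -3, 3); Union gets -3.
- N3 → Management plays W (best of 5, 2, 2, -2); Union gets 7.
- N4 → Management plays X (best of -4, 7, 2, 3); Union gets 0.
Among -4, -3, 7, 0, the best is 7 at N3. Subgame-perfect outcome: (N3, W) with payoffs (7, 5).

5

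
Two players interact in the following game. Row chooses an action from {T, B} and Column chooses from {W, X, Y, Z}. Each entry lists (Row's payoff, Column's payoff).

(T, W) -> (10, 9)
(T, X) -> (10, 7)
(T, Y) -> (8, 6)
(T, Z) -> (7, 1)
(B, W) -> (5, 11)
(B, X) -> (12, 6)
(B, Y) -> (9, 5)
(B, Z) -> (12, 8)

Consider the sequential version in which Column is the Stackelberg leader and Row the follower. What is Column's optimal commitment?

W

Row best-responds to each possible Column move:
- W: BR = T, leader payoff 9.
- X: BR = B, leader payoff 6.
- Y: BR = B, leader payoff 5.
- Z: BR = B, leader payoff 8.
Among 9, 6, 5, 8, the best is 9 at W. Subgame-perfect outcome: (T, W) with payoffs (10, 9).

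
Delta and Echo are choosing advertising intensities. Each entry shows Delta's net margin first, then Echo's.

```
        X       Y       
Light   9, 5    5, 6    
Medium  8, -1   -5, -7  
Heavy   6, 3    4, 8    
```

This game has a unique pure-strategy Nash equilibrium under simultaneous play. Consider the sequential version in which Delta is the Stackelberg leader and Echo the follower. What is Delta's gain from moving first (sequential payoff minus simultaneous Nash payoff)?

Solve by backward induction (Delta leads).
- Light → Echo plays Y (best of 5, 6); Delta gets 5.
- Medium → Echo plays X (best of -1, -7); Delta gets 8.
- Heavy → Echo plays Y (best of 3, 8); Delta gets 4.
Among 5, 8, 4, the best is 8 at Medium. Subgame-perfect outcome: (Medium, X) with payoffs (8, -1).
Now find the simultaneous Nash equilibrium.
Delta's best replies: X→Light; Y→Light.
Echo's best replies: Light→Y; Medium→X; Heavy→Y.
Only (Light, Y) has each player best-responding; Nash payoffs (5, 6).
Delta's commitment gain: 8 − 5 = 3.

3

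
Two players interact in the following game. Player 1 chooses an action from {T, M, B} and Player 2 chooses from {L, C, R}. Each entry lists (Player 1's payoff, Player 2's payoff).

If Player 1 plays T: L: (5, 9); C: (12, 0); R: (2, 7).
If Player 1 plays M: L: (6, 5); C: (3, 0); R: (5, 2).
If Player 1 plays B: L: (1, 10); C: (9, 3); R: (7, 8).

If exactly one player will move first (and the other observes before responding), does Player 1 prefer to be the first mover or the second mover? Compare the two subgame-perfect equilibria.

second

If Player 1 leads: Player 2's best replies are T→L, M→L, B→L; Player 1's induced payoffs 5, 6, 1; outcome (M, L), payoffs (6, 5).
If Player 2 leads: Player 1's best replies are L→M, C→T, R→B; Player 2's induced payoffs 5, 0, 8; outcome (B, R), payoffs (7, 8).
Player 1 gets 6 moving first and 7 moving second, so Player 1 prefers to move second.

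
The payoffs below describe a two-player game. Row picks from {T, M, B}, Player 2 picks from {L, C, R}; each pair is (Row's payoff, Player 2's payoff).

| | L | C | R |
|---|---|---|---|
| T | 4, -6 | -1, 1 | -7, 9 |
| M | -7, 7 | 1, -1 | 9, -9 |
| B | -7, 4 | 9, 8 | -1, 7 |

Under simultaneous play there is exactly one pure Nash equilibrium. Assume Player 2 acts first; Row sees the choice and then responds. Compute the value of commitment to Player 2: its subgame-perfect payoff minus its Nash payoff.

0

Solve by backward induction (Player 2 leads).
- L: Row compares 4, -7, -7 and picks T; Player 2 would get -6.
- C: Row compares -1, 1, 9 and picks B; Player 2 would get 8.
- R: Row compares -7, 9, -1 and picks M; Player 2 would get -9.
Maximizing over -6, 8, -9, Player 2 chooses C. Subgame-perfect outcome: (B, C) with payoffs (9, 8).
Now find the simultaneous Nash equilibrium.
Row's best replies: L→T; C→B; R→M.
Player 2's best replies: T→R; M→L; B→C.
The unique mutual best reply is (B, C), giving (9, 8).
Player 2's commitment gain: 8 − 8 = 0.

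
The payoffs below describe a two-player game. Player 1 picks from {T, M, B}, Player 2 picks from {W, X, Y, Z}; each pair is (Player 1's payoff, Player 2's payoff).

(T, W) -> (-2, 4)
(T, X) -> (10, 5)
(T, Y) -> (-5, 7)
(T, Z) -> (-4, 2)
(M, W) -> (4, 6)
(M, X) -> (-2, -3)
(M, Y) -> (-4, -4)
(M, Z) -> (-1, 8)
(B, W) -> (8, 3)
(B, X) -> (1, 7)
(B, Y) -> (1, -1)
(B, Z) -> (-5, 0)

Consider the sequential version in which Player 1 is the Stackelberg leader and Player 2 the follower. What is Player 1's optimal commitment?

Backward induction with Player 1 moving first.
- T → Player 2 plays Y (best of 4, 5, 7, 2); Player 1 gets -5.
- M → Player 2 plays Z (best of 6, -3, -4, 8); Player 1 gets -1.
- B → Player 2 plays X (best of 3, 7, -1, 0); Player 1 gets 1.
Maximizing over -5, -1, 1, Player 1 chooses B. Subgame-perfect outcome: (B, X) with payoffs (1, 7).

B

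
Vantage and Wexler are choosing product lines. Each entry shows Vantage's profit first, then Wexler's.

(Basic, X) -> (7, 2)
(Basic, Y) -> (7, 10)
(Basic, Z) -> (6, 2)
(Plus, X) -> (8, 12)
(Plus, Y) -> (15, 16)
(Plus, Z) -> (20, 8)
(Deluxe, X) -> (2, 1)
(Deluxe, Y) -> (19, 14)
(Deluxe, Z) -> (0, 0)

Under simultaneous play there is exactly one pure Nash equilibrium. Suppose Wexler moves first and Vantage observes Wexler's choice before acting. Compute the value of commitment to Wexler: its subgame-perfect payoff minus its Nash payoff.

Backward induction with Wexler moving first.
- X → Vantage plays Plus (best of 7, 8, 2); Wexler gets 12.
- Y → Vantage plays Deluxe (best of 7, 15, 19); Wexler gets 14.
- Z → Vantage plays Plus (best of 6, 20, 0); Wexler gets 8.
Among 12, 14, 8, the best is 14 at Y. Subgame-perfect outcome: (Deluxe, Y) with payoffs (19, 14).
Now find the simultaneous Nash equilibrium.
Vantage's best replies: X→Plus; Y→Deluxe; Z→Plus.
Wexler's best replies: Basic→Y; Plus→Y; Deluxe→Y.
The unique mutual best reply is (Deluxe, Y), giving (19, 14).
Wexler's commitment gain: 14 − 14 = 0.

0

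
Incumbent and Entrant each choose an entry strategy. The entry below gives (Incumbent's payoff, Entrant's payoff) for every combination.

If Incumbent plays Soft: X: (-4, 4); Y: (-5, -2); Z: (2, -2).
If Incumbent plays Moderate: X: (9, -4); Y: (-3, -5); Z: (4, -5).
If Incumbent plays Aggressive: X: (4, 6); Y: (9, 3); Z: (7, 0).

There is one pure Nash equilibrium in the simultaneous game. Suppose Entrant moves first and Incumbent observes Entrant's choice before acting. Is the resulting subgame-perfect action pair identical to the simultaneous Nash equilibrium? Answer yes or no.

Incumbent best-responds to each possible Entrant move:
- X: BR = Moderate, leader payoff -4.
- Y: BR = Aggressive, leader payoff 3.
- Z: BR = Aggressive, leader payoff 0.
Among -4, 3, 0, the best is 3 at Y. Subgame-perfect outcome: (Aggressive, Y) with payoffs (9, 3).
Now find the simultaneous Nash equilibrium.
Incumbent's best replies: X→Moderate; Y→Aggressive; Z→Aggressive.
Entrant's best replies: Soft→X; Moderate→X; Aggressive→X.
The unique mutual best reply is (Moderate, X), giving (9, -4).
Sequential outcome (Aggressive, Y) differs from the Nash profile (Moderate, X).

no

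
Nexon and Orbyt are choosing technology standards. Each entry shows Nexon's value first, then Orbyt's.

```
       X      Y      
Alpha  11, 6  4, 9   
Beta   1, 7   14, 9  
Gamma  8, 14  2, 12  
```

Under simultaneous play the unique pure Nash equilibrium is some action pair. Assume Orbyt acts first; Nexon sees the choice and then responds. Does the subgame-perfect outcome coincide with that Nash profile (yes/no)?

Backward induction with Orbyt moving first.
- X: BR = Alpha, leader payoff 6.
- Y: BR = Beta, leader payoff 9.
Orbyt's induced payoffs are 6, 9, so Orbyt commits to Y. Subgame-perfect outcome: (Beta, Y) with payoffs (14, 9).
For the simultaneous game, intersect best replies.
Nexon's best replies: X→Alpha; Y→Beta.
Orbyt's best replies: Alpha→Y; Beta→Y; Gamma→X.
The unique mutual best reply is (Beta, Y), giving (14, 9).
Sequential outcome (Beta, Y) coincides with the Nash profile (Beta, Y).

yes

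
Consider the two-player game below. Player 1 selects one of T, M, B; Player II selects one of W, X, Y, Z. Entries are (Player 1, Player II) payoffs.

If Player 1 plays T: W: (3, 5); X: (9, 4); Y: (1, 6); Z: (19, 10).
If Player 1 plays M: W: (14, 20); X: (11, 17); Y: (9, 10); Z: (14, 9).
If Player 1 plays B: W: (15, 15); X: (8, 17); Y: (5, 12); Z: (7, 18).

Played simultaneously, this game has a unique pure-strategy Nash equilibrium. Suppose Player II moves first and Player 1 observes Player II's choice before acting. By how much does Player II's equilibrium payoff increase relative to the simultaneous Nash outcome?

7

Player 1 best-responds to each possible Player II move:
- W → Player 1 plays B (best of 3, 14, 15); Player II gets 15.
- X → Player 1 plays M (best of 9, 11, 8); Player II gets 17.
- Y → Player 1 plays M (best of 1, 9, 5); Player II gets 10.
- Z → Player 1 plays T (best of 19, 14, 7); Player II gets 10.
Maximizing over 15, 17, 10, 10, Player II chooses X. Subgame-perfect outcome: (M, X) with payoffs (11, 17).
Now find the simultaneous Nash equilibrium.
Player 1's best replies: W→B; X→M; Y→M; Z→T.
Player II's best replies: T→Z; M→W; B→Z.
The unique mutual best reply is (T, Z), giving (19, 10).
Player II's commitment gain: 17 − 10 = 7.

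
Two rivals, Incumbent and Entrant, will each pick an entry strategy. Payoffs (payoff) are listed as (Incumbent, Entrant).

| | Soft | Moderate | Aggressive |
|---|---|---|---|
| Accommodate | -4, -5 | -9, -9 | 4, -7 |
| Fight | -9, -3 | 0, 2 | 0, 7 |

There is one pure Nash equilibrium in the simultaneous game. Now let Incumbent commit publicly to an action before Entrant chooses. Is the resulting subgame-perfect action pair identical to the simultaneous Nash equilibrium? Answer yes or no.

no

Solve by backward induction (Incumbent leads).
- Accommodate: BR = Soft, leader payoff -4.
- Fight: BR = Aggressive, leader payoff 0.
Among -4, 0, the best is 0 at Fight. Subgame-perfect outcome: (Fight, Aggressive) with payoffs (0, 7).
Under simultaneous play:
Incumbent's best replies: Soft→Accommodate; Moderate→Fight; Aggressive→Accommodate.
Entrant's best replies: Accommodate→Soft; Fight→Aggressive.
Only (Accommodate, Soft) has each player best-responding; Nash payoffs (-4, -5).
Sequential outcome (Fight, Aggressive) differs from the Nash profile (Accommodate, Soft).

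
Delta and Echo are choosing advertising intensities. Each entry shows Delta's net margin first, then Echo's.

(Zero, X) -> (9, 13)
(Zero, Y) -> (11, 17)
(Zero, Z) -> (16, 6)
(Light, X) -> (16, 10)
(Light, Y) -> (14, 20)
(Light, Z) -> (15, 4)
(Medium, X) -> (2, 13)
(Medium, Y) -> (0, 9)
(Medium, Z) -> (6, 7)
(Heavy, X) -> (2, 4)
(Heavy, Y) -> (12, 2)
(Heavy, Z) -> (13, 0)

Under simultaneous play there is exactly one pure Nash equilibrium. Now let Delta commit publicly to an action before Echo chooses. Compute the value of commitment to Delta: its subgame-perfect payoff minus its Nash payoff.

Solve by backward induction (Delta leads).
- Zero: BR = Y, leader payoff 11.
- Light: BR = Y, leader payoff 14.
- Medium: BR = X, leader payoff 2.
- Heavy: BR = X, leader payoff 2.
Among 11, 14, 2, 2, the best is 14 at Light. Subgame-perfect outcome: (Light, Y) with payoffs (14, 20).
For the simultaneous game, intersect best replies.
Delta's best replies: X→Light; Y→Light; Z→Zero.
Echo's best replies: Zero→Y; Light→Y; Medium→X; Heavy→X.
Only (Light, Y) has each player best-responding; Nash payoffs (14, 20).
Delta's commitment gain: 14 − 14 = 0.

0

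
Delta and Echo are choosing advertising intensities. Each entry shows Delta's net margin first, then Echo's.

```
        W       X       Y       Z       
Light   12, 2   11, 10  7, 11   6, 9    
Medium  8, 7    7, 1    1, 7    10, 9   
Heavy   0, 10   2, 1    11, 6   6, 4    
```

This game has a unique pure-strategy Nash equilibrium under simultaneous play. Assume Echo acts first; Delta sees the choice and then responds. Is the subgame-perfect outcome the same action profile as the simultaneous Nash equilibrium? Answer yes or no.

Backward induction with Echo moving first.
- W → Delta plays Light (best of 12, 8, 0); Echo gets 2.
- X → Delta plays Light (best of 11, 7, 2); Echo gets 10.
- Y → Delta plays Heavy (best of 7, 1, 11); Echo gets 6.
- Z → Delta plays Medium (best of 6, 10, 6); Echo gets 9.
Among 2, 10, 6, 9, the best is 10 at X. Subgame-perfect outcome: (Light, X) with payoffs (11, 10).
For the simultaneous game, intersect best replies.
Delta's best replies: W→Light; X→Light; Y→Heavy; Z→Medium.
Echo's best replies: Light→Y; Medium→Z; Heavy→W.
The unique mutual best reply is (Medium, Z), giving (10, 9).
Sequential outcome (Light, X) differs from the Nash profile (Medium, Z).

no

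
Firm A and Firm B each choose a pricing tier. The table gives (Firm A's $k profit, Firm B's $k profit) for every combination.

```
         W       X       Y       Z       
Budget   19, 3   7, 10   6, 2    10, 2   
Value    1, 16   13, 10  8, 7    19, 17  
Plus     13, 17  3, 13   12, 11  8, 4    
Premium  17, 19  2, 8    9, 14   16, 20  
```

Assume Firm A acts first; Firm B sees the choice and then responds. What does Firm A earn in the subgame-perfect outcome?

Solve by backward induction (Firm A leads).
- Budget → Firm B plays X (best of 3, 10, 2, 2); Firm A gets 7.
- Value → Firm B plays Z (best of 16, 10, 7, 17); Firm A gets 19.
- Plus → Firm B plays W (best of 17, 13, 11, 4); Firm A gets 13.
- Premium → Firm B plays Z (best of 19, 8, 14, 20); Firm A gets 16.
Firm A's induced payoffs are 7, 19, 13, 16, so Firm A commits to Value. Subgame-perfect outcome: (Value, Z) with payoffs (19, 17).

19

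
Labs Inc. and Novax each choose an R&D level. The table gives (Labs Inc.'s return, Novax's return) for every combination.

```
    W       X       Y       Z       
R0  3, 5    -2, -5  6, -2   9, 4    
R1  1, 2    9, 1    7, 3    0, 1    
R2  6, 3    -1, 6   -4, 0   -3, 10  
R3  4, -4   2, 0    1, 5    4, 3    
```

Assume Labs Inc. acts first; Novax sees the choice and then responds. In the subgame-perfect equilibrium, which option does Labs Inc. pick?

Backward induction with Labs Inc. moving first.
- R0 → Novax plays W (best of 5, -5, -2, 4); Labs Inc. gets 3.
- R1 → Novax plays Y (best of 2, 1, 3, 1); Labs Inc. gets 7.
- R2 → Novax plays Z (best of 3, 6, 0, 10); Labs Inc. gets -3.
- R3 → Novax plays Y (best of -4, 0, 5, 3); Labs Inc. gets 1.
Among 3, 7, -3, 1, the best is 7 at R1. Subgame-perfect outcome: (R1, Y) with payoffs (7, 3).

R1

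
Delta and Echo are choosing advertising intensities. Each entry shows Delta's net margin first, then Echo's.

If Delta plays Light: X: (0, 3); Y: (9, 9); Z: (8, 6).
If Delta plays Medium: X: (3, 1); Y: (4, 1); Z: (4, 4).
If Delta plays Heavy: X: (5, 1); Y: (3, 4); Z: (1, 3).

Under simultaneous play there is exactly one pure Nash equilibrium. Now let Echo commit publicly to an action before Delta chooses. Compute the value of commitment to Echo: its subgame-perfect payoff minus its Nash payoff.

Work backward from Delta's decision.
- X: Delta compares 0, 3, 5 and picks Heavy; Echo would get 1.
- Y: Delta compares 9, 4, 3 and picks Light; Echo would get 9.
- Z: Delta compares 8, 4, 1 and picks Light; Echo would get 6.
Maximizing over 1, 9, 6, Echo chooses Y. Subgame-perfect outcome: (Light, Y) with payoffs (9, 9).
Under simultaneous play:
Delta's best replies: X→Heavy; Y→Light; Z→Light.
Echo's best replies: Light→Y; Medium→Z; Heavy→Y.
Only (Light, Y) has each player best-responding; Nash payoffs (9, 9).
Echo's commitment gain: 9 − 9 = 0.

0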